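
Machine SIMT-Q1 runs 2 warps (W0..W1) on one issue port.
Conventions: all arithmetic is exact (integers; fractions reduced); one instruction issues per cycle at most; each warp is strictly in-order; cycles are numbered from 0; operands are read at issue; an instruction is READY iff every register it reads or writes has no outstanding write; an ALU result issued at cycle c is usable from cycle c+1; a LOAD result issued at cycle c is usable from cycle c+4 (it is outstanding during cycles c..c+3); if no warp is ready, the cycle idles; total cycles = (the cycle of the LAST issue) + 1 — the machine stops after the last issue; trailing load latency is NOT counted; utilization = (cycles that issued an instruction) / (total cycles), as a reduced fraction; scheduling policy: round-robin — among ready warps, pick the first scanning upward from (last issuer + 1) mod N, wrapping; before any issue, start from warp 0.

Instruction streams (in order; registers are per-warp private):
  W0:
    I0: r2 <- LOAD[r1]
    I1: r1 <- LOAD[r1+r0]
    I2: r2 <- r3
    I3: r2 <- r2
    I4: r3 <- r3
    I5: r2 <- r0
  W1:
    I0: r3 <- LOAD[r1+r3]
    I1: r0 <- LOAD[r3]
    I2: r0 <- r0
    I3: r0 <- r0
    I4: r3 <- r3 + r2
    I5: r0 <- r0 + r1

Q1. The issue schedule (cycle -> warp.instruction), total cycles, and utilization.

cycle 0: W0.I0
cycle 1: W1.I0
cycle 2: W0.I1
cycle 3: idle
cycle 4: W0.I2
cycle 5: W1.I1
cycle 6: W0.I3
cycle 7: W0.I4
cycle 8: W0.I5
cycle 9: W1.I2
cycle 10: W1.I3
cycle 11: W1.I4
cycle 12: W1.I5

Answer: 13 cycles, utilization 12/13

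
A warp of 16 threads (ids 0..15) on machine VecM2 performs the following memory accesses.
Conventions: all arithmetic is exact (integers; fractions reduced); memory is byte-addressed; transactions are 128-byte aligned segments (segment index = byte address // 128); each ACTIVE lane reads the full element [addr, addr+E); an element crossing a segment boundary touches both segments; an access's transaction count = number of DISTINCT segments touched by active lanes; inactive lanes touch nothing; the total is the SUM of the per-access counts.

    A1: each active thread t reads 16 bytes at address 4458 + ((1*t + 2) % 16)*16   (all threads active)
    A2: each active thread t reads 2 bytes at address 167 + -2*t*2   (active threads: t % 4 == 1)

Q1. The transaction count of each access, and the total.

A1: 3 transactions
A2: 2 transactions

Answer: 3,2; total 5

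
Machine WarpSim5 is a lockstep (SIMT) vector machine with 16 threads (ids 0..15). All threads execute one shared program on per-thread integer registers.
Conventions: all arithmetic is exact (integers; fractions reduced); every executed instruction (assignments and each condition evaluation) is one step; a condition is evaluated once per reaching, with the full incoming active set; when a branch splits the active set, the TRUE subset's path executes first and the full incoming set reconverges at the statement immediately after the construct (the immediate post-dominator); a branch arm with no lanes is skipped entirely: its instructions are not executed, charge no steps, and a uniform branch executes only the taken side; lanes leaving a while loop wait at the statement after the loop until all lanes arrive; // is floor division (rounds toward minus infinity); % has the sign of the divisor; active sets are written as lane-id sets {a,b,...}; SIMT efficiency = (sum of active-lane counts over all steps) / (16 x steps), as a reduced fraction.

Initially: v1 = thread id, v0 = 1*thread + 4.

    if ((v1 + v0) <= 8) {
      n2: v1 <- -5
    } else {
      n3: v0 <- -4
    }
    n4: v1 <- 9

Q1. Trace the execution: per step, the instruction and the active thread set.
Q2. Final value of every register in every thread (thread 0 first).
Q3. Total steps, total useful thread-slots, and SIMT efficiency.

step 0: eval ((v1 + v0) <= 8)        {0,1,2,3,4,5,6,7,8,9,10,11,12,13,14,15}
step 1: v1 <- -5                     {0,1,2}
step 2: v0 <- -4                     {3,4,5,6,7,8,9,10,11,12,13,14,15}
step 3: v1 <- 9                      {0,1,2,3,4,5,6,7,8,9,10,11,12,13,14,15}

Answer: 4 steps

v1: 9,9,9,9,9,9,9,9,9,9,9,9,9,9,9,9
v0: 4,5,6,-4,-4,-4,-4,-4,-4,-4,-4,-4,-4,-4,-4,-4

steps = 4; useful = 48; efficiency = 48/64 = 3/4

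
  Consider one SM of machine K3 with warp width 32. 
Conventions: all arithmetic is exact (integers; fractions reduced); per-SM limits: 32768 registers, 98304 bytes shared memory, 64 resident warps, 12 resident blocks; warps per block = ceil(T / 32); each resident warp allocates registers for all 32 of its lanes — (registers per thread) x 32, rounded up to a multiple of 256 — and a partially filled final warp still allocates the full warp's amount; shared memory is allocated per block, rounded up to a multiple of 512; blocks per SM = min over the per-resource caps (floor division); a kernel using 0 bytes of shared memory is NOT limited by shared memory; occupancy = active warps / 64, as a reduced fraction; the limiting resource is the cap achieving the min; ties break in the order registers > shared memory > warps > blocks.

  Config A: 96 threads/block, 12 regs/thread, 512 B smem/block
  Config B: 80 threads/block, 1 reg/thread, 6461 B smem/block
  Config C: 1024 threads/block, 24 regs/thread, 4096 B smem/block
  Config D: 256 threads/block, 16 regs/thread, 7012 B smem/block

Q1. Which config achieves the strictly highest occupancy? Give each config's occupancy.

occupancies: A 9/16, B 9/16, C 1/2, D 1

Answer: D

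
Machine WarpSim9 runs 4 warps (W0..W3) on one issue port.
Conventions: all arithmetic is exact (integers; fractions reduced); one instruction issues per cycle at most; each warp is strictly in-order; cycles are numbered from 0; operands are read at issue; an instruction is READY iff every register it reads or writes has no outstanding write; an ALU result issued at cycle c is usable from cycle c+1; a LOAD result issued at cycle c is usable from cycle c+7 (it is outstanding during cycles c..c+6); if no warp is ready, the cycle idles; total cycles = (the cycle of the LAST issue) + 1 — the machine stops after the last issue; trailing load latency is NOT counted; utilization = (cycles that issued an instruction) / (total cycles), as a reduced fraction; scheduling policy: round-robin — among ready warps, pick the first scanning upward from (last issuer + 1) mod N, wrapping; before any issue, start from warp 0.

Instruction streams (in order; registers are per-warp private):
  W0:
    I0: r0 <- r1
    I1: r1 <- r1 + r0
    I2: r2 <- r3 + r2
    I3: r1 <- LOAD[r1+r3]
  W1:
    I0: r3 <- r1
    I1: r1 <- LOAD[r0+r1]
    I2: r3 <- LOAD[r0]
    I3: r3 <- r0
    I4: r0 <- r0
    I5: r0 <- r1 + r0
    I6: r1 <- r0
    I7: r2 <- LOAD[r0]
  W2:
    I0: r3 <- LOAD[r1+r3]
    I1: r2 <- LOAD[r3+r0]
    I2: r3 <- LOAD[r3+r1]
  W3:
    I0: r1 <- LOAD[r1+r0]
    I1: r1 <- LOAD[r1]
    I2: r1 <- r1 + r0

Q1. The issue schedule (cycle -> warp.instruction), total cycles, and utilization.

cycle 0: W0.I0
cycle 1: W1.I0
cycle 2: W2.I0
cycle 3: W3.I0
cycle 4: W0.I1
cycle 5: W1.I1
cycle 6: W0.I2
cycle 7: W1.I2
cycle 8: W0.I3
cycle 9: W2.I1
cycle 10: W3.I1
cycle 11: W2.I2
cycle 12: idle
cycle 13: idle
cycle 14: W1.I3
cycle 15: W1.I4
cycle 16: W1.I5
cycle 17: W3.I2
cycle 18: W1.I6
cycle 19: W1.I7

Answer: 20 cycles, utilization 9/10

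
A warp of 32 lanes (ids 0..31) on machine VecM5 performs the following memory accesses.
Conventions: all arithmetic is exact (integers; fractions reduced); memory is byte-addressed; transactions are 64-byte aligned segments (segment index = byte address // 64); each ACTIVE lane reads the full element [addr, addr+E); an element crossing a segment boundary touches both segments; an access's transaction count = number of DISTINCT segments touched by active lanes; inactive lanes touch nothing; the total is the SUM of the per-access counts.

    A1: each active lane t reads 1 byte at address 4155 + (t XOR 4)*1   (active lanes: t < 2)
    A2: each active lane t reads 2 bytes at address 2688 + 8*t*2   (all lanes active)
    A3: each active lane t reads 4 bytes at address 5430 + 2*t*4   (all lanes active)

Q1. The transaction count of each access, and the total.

A1: 2 transactions
A2: 8 transactions
A3: 5 transactions

Answer: 2,8,5; total 15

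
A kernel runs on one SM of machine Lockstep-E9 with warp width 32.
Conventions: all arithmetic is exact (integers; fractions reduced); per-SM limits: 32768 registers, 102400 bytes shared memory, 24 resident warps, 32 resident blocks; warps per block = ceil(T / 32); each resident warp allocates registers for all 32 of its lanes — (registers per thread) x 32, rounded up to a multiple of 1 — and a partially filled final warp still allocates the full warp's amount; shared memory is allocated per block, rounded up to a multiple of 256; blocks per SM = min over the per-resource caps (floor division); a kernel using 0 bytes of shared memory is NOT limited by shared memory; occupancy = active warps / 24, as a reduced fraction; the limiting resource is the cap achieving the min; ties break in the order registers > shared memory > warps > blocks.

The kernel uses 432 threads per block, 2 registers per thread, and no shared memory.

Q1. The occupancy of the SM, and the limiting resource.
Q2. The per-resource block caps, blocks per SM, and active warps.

Answer: occupancy 7/12, limited by warps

registers: 36 blocks
shared memory: no limit (kernel uses none)
warps: 1 block
blocks: 32 blocks

Answer: 1 block, 14 active warps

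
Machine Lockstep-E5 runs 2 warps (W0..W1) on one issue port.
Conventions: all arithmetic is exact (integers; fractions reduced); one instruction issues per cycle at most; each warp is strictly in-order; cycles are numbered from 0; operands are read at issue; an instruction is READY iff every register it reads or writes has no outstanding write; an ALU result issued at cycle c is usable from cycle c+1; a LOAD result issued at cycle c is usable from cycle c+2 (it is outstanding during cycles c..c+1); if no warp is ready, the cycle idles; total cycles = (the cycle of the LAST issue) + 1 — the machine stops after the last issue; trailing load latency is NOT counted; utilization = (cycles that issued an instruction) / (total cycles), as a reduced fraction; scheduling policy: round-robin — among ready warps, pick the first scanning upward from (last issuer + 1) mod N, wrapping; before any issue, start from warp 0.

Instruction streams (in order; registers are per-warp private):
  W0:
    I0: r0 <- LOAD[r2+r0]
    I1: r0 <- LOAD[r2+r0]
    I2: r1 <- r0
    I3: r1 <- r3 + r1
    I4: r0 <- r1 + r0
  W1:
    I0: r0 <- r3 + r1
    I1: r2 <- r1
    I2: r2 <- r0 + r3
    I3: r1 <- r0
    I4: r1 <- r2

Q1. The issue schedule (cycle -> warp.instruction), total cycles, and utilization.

cycle 0: W0.I0
cycle 1: W1.I0
cycle 2: W0.I1
cycle 3: W1.I1
cycle 4: W0.I2
cycle 5: W1.I2
cycle 6: W0.I3
cycle 7: W1.I3
cycle 8: W0.I4
cycle 9: W1.I4

Answer: 10 cycles, utilization 1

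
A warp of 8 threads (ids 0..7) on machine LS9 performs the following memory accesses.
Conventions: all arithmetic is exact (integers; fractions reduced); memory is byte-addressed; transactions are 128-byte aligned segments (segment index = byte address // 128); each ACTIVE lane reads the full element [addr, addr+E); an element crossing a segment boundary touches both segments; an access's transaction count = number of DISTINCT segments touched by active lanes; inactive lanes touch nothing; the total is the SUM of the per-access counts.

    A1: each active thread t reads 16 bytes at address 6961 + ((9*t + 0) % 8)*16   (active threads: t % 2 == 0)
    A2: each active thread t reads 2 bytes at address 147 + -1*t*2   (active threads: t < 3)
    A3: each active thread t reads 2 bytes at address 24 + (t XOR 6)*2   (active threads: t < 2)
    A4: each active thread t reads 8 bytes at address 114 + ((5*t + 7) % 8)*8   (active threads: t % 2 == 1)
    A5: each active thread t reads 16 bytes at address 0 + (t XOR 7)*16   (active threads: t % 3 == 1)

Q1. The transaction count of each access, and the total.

A1: 2 transactions
A2: 1 transaction
A3: 1 transaction
A4: 2 transactions
A5: 1 transaction

Answer: 2,1,1,2,1; total 7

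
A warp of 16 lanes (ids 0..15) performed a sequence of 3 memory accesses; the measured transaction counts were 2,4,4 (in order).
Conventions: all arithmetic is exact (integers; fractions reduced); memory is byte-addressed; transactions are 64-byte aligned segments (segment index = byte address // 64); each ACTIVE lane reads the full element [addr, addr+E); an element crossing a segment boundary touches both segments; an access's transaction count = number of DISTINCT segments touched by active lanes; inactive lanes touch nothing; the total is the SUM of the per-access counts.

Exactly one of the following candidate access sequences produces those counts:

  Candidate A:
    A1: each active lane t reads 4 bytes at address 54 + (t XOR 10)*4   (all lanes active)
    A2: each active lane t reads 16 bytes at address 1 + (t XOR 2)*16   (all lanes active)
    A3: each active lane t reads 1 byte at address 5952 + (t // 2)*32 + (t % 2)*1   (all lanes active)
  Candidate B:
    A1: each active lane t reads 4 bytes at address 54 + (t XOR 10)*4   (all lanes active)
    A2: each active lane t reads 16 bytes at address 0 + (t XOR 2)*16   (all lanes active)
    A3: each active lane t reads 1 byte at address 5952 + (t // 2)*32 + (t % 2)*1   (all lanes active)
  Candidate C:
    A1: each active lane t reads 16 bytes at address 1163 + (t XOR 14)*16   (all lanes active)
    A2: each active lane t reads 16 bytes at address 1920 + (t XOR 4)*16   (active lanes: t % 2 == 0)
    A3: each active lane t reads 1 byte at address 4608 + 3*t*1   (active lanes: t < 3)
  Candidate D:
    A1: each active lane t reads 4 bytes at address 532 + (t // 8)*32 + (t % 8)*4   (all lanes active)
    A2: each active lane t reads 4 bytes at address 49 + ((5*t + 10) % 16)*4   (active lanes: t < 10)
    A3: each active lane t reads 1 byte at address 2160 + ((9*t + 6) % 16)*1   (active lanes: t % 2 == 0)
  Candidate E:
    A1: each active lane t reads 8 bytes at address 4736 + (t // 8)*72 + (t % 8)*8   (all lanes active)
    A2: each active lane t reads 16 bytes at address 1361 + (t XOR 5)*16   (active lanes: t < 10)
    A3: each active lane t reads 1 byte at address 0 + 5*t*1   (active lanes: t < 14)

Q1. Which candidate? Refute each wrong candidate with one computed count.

A: A2 gives 5 transactions, not 4
C: A1 gives 5 transactions, not 2
D: A2 gives 2 transactions, not 4
E: A1 gives 3 transactions, not 2
B: all counts match (2,4,4)

Answer: B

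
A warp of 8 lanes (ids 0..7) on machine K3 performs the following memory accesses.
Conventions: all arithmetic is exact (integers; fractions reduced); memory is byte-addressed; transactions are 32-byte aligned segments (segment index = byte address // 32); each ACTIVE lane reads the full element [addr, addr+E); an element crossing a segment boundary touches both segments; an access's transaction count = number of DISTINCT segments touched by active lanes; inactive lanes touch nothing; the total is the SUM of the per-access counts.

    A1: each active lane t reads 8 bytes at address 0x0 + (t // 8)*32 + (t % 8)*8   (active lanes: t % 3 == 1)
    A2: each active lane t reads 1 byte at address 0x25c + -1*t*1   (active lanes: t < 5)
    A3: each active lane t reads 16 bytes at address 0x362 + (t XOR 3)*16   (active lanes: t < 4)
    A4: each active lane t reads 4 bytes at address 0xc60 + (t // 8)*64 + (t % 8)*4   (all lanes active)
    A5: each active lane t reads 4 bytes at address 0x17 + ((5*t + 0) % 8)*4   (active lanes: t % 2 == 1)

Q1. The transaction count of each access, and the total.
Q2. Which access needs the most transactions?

A1: 2 transactions
A2: 1 transaction
A3: 3 transactions
A4: 1 transaction
A5: 2 transactions

Answer: 2,1,3,1,2; total 9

Answer: A3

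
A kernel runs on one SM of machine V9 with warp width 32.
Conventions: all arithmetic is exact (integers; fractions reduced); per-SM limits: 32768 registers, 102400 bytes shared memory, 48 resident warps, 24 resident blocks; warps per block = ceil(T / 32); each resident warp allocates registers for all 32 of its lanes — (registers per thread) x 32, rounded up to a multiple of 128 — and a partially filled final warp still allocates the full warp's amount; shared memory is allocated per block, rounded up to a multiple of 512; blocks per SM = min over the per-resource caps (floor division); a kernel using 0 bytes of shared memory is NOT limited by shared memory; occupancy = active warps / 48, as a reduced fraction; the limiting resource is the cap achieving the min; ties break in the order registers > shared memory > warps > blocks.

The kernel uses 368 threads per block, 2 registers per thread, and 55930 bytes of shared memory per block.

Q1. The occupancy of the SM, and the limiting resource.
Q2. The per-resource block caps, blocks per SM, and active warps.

Answer: occupancy 1/4, limited by shared memory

registers: 21 blocks
shared memory: 1 block
warps: 4 blocks
blocks: 24 blocks

Answer: 1 block, 12 active warps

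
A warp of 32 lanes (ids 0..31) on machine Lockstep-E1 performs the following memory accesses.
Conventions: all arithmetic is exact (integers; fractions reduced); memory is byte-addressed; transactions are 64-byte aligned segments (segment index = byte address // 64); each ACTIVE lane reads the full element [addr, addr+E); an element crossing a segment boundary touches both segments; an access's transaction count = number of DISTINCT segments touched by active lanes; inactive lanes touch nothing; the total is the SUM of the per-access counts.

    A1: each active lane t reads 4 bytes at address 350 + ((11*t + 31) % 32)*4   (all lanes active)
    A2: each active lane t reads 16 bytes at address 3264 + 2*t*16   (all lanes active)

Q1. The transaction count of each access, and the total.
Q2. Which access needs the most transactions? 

A1: 3 transactions
A2: 16 transactions

Answer: 3,16; total 19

Answer: A2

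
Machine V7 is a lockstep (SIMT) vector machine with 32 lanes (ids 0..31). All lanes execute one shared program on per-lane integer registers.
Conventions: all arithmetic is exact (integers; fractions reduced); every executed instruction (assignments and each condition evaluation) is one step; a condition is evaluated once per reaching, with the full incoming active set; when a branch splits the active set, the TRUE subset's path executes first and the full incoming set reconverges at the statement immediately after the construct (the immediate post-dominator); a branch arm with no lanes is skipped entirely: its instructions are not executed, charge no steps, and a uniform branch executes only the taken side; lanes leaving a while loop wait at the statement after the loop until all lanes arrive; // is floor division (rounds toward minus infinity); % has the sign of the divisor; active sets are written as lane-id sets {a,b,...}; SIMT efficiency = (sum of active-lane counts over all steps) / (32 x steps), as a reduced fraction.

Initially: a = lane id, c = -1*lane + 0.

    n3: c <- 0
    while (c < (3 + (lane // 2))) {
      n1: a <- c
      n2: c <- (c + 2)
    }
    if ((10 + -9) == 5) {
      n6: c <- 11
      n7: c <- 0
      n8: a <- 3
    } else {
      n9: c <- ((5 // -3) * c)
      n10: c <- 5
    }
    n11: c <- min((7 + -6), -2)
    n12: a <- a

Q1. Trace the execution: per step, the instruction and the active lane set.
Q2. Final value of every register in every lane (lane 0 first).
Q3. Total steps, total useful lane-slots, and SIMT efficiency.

step 0: c <- 0                       {0,1,2,3,4,5,6,7,8,9,10,11,12,13,14,15,16,17,18,19,20,21,22,23,24,25,26,27,28,29,30,31}
step 1: eval (c < (3 + (lane // 2))) {0,1,2,3,4,5,6,7,8,9,10,11,12,13,14,15,16,17,18,19,20,21,22,23,24,25,26,27,28,29,30,31}
step 2: a <- c                       {0,1,2,3,4,5,6,7,8,9,10,11,12,13,14,15,16,17,18,19,20,21,22,23,24,25,26,27,28,29,30,31}
step 3: c <- (c + 2)                 {0,1,2,3,4,5,6,7,8,9,10,11,12,13,14,15,16,17,18,19,20,21,22,23,24,25,26,27,28,29,30,31}
step 4: eval (c < (3 + (lane // 2))) {0,1,2,3,4,5,6,7,8,9,10,11,12,13,14,15,16,17,18,19,20,21,22,23,24,25,26,27,28,29,30,31}
step 5: a <- c                       {0,1,2,3,4,5,6,7,8,9,10,11,12,13,14,15,16,17,18,19,20,21,22,23,24,25,26,27,28,29,30,31}
step 6: c <- (c + 2)                 {0,1,2,3,4,5,6,7,8,9,10,11,12,13,14,15,16,17,18,19,20,21,22,23,24,25,26,27,28,29,30,31}
step 7: eval (c < (3 + (lane // 2))) {0,1,2,3,4,5,6,7,8,9,10,11,12,13,14,15,16,17,18,19,20,21,22,23,24,25,26,27,28,29,30,31}
step 8: a <- c                       {4,5,6,7,8,9,10,11,12,13,14,15,16,17,18,19,20,21,22,23,24,25,26,27,28,29,30,31}
step 9: c <- (c + 2)                 {4,5,6,7,8,9,10,11,12,13,14,15,16,17,18,19,20,21,22,23,24,25,26,27,28,29,30,31}
step 10: eval (c < (3 + (lane // 2))) {4,5,6,7,8,9,10,11,12,13,14,15,16,17,18,19,20,21,22,23,24,25,26,27,28,29,30,31}
step 11: a <- c                       {8,9,10,11,12,13,14,15,16,17,18,19,20,21,22,23,24,25,26,27,28,29,30,31}
step 12: c <- (c + 2)                 {8,9,10,11,12,13,14,15,16,17,18,19,20,21,22,23,24,25,26,27,28,29,30,31}
step 13: eval (c < (3 + (lane // 2))) {8,9,10,11,12,13,14,15,16,17,18,19,20,21,22,23,24,25,26,27,28,29,30,31}
step 14: a <- c                       {12,13,14,15,16,17,18,19,20,21,22,23,24,25,26,27,28,29,30,31}
step 15: c <- (c + 2)                 {12,13,14,15,16,17,18,19,20,21,22,23,24,25,26,27,28,29,30,31}
step 16: eval (c < (3 + (lane // 2))) {12,13,14,15,16,17,18,19,20,21,22,23,24,25,26,27,28,29,30,31}
step 17: a <- c                       {16,17,18,19,20,21,22,23,24,25,26,27,28,29,30,31}
step 18: c <- (c + 2)                 {16,17,18,19,20,21,22,23,24,25,26,27,28,29,30,31}
step 19: eval (c < (3 + (lane // 2))) {16,17,18,19,20,21,22,23,24,25,26,27,28,29,30,31}
step 20: a <- c                       {20,21,22,23,24,25,26,27,28,29,30,31}
step 21: c <- (c + 2)                 {20,21,22,23,24,25,26,27,28,29,30,31}
step 22: eval (c < (3 + (lane // 2))) {20,21,22,23,24,25,26,27,28,29,30,31}
step 23: a <- c                       {24,25,26,27,28,29,30,31}
step 24: c <- (c + 2)                 {24,25,26,27,28,29,30,31}
step 25: eval (c < (3 + (lane // 2))) {24,25,26,27,28,29,30,31}
step 26: a <- c                       {28,29,30,31}
step 27: c <- (c + 2)                 {28,29,30,31}
step 28: eval (c < (3 + (lane // 2))) {28,29,30,31}
step 29: eval ((10 + -9) == 5)        {0,1,2,3,4,5,6,7,8,9,10,11,12,13,14,15,16,17,18,19,20,21,22,23,24,25,26,27,28,29,30,31}
step 30: c <- ((5 // -3) * c)         {0,1,2,3,4,5,6,7,8,9,10,11,12,13,14,15,16,17,18,19,20,21,22,23,24,25,26,27,28,29,30,31}
step 31: c <- 5                       {0,1,2,3,4,5,6,7,8,9,10,11,12,13,14,15,16,17,18,19,20,21,22,23,24,25,26,27,28,29,30,31}
step 32: c <- min((7 + -6), -2)       {0,1,2,3,4,5,6,7,8,9,10,11,12,13,14,15,16,17,18,19,20,21,22,23,24,25,26,27,28,29,30,31}
step 33: a <- a                       {0,1,2,3,4,5,6,7,8,9,10,11,12,13,14,15,16,17,18,19,20,21,22,23,24,25,26,27,28,29,30,31}

Answer: 34 steps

a: 2,2,2,2,4,4,4,4,6,6,6,6,8,8,8,8,10,10,10,10,12,12,12,12,14,14,14,14,16,16,16,16
c: -2,-2,-2,-2,-2,-2,-2,-2,-2,-2,-2,-2,-2,-2,-2,-2,-2,-2,-2,-2,-2,-2,-2,-2,-2,-2,-2,-2,-2,-2,-2,-2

steps = 34; useful = 752; efficiency = 752/1088 = 47/68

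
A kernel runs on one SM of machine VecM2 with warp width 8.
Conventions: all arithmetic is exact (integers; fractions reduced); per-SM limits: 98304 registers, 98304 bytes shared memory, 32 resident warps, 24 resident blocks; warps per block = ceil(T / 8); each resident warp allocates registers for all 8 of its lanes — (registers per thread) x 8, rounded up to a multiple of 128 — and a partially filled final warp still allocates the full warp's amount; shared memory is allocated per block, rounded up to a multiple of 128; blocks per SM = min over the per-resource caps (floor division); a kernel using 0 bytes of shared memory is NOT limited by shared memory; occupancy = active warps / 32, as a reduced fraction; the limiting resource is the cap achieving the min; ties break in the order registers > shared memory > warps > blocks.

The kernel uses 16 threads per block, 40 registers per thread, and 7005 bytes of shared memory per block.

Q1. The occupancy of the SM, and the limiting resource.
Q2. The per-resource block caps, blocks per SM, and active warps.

Answer: occupancy 13/16, limited by shared memory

registers: 128 blocks
shared memory: 13 blocks
warps: 16 blocks
blocks: 24 blocks

Answer: 13 blocks, 26 active warps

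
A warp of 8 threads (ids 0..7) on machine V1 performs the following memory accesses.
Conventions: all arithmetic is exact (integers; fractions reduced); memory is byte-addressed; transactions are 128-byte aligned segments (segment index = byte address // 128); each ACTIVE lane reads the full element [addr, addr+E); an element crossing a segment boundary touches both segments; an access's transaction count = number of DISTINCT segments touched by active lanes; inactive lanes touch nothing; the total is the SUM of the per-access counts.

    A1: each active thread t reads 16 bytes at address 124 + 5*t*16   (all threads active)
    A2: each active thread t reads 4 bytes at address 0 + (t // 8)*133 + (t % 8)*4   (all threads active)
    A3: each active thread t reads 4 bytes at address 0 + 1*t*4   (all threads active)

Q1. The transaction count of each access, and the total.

A1: 6 transactions
A2: 1 transaction
A3: 1 transaction

Answer: 6,1,1; total 8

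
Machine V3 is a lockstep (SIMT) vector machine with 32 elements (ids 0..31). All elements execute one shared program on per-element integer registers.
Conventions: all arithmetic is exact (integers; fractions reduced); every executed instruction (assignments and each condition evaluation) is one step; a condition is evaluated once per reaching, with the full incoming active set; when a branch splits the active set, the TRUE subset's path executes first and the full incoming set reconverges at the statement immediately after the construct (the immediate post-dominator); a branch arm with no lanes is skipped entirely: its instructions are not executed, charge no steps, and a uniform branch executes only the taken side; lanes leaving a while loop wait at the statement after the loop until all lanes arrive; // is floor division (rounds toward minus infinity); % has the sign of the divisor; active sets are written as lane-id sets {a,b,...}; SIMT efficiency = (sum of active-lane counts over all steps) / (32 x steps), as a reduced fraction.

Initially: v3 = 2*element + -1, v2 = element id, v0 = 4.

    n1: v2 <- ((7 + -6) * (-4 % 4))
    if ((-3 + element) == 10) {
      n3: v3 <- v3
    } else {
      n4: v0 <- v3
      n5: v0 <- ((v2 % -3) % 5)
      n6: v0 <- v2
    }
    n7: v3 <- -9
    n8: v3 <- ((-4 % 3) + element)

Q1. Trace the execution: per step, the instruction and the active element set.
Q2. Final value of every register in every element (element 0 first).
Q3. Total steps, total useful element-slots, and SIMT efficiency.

step 0: v2 <- ((7 + -6) * (-4 % 4))  {0,1,2,3,4,5,6,7,8,9,10,11,12,13,14,15,16,17,18,19,20,21,22,23,24,25,26,27,28,29,30,31}
step 1: eval ((-3 + element) == 10)  {0,1,2,3,4,5,6,7,8,9,10,11,12,13,14,15,16,17,18,19,20,21,22,23,24,25,26,27,28,29,30,31}
step 2: v3 <- v3                     {13}
step 3: v0 <- v3                     {0,1,2,3,4,5,6,7,8,9,10,11,12,14,15,16,17,18,19,20,21,22,23,24,25,26,27,28,29,30,31}
step 4: v0 <- ((v2 % -3) % 5)        {0,1,2,3,4,5,6,7,8,9,10,11,12,14,15,16,17,18,19,20,21,22,23,24,25,26,27,28,29,30,31}
step 5: v0 <- v2                     {0,1,2,3,4,5,6,7,8,9,10,11,12,14,15,16,17,18,19,20,21,22,23,24,25,26,27,28,29,30,31}
step 6: v3 <- -9                     {0,1,2,3,4,5,6,7,8,9,10,11,12,13,14,15,16,17,18,19,20,21,22,23,24,25,26,27,28,29,30,31}
step 7: v3 <- ((-4 % 3) + element)   {0,1,2,3,4,5,6,7,8,9,10,11,12,13,14,15,16,17,18,19,20,21,22,23,24,25,26,27,28,29,30,31}

Answer: 8 steps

v3: 2,3,4,5,6,7,8,9,10,11,12,13,14,15,16,17,18,19,20,21,22,23,24,25,26,27,28,29,30,31,32,33
v2: 0,0,0,0,0,0,0,0,0,0,0,0,0,0,0,0,0,0,0,0,0,0,0,0,0,0,0,0,0,0,0,0
v0: 0,0,0,0,0,0,0,0,0,0,0,0,0,4,0,0,0,0,0,0,0,0,0,0,0,0,0,0,0,0,0,0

steps = 8; useful = 222; efficiency = 222/256 = 111/128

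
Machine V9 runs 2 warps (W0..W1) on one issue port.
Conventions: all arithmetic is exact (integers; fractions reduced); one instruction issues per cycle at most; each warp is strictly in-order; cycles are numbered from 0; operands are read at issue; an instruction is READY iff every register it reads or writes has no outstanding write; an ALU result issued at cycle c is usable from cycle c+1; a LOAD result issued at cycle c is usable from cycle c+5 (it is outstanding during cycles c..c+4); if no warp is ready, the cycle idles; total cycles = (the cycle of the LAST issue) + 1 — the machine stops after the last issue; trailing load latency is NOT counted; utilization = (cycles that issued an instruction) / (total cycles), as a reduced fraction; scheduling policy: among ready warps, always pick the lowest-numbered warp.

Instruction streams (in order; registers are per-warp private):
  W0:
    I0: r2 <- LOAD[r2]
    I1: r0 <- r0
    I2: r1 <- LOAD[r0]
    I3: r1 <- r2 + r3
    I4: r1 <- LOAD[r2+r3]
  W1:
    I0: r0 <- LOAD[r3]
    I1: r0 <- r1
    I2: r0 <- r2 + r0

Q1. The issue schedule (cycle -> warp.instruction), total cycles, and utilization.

cycle 0: W0.I0
cycle 1: W0.I1
cycle 2: W0.I2
cycle 3: W1.I0
cycle 4: idle
cycle 5: idle
cycle 6: idle
cycle 7: W0.I3
cycle 8: W0.I4
cycle 9: W1.I1
cycle 10: W1.I2

Answer: 11 cycles, utilization 8/11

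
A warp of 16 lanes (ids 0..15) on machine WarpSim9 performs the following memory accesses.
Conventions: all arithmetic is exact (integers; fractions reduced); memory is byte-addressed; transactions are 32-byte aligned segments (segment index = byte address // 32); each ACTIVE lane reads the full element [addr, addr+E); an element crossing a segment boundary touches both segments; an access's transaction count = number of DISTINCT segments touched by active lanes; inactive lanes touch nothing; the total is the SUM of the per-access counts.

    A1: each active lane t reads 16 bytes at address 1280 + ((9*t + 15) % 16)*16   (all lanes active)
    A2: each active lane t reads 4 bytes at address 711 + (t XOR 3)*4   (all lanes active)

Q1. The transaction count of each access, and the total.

A1: 8 transactions
A2: 3 transactions

Answer: 8,3; total 11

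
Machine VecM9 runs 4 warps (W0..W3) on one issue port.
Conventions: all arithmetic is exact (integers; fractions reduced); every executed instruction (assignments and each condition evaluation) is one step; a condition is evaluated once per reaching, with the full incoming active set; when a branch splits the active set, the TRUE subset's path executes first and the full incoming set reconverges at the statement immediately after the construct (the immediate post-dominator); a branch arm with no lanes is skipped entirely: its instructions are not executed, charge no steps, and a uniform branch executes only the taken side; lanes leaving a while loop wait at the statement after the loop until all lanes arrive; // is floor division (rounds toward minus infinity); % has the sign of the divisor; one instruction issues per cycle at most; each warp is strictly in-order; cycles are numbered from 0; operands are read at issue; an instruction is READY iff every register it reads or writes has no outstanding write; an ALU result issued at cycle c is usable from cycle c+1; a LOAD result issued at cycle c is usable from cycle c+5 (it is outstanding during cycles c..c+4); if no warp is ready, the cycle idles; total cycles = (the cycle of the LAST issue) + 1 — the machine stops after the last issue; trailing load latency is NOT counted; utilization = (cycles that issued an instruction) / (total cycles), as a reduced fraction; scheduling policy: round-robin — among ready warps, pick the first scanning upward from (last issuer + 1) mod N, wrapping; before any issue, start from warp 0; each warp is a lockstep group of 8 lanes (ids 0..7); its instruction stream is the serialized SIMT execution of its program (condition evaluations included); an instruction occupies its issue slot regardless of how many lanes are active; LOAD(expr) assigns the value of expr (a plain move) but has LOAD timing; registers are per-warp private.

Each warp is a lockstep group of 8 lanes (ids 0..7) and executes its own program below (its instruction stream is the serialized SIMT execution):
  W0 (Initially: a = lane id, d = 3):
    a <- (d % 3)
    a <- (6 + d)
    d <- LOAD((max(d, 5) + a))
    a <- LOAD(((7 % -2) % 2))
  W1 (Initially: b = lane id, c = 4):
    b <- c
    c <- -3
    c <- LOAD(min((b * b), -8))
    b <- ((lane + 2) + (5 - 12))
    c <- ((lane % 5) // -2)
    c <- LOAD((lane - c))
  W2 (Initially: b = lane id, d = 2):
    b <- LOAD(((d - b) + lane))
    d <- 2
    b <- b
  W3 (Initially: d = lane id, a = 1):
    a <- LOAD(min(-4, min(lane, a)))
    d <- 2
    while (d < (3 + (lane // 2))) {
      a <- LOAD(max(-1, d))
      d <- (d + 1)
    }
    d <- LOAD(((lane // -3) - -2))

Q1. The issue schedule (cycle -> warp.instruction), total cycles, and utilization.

cycle 0: W0.I0
cycle 1: W1.I0
cycle 2: W2.I0
cycle 3: W3.I0
cycle 4: W0.I1
cycle 5: W1.I1
cycle 6: W2.I1
cycle 7: W3.I1
cycle 8: W0.I2
cycle 9: W1.I2
cycle 10: W2.I2
cycle 11: W3.I2
cycle 12: W0.I3
cycle 13: W1.I3
cycle 14: W3.I3
cycle 15: W1.I4
cycle 16: W3.I4
cycle 17: W1.I5
cycle 18: W3.I5
cycle 19: W3.I6
cycle 20: W3.I7
cycle 21: W3.I8
cycle 22: idle
cycle 23: idle
cycle 24: W3.I9
cycle 25: W3.I10
cycle 26: W3.I11
cycle 27: idle
cycle 28: idle
cycle 29: W3.I12
cycle 30: W3.I13
cycle 31: W3.I14
cycle 32: W3.I15

Answer: 33 cycles, utilization 29/33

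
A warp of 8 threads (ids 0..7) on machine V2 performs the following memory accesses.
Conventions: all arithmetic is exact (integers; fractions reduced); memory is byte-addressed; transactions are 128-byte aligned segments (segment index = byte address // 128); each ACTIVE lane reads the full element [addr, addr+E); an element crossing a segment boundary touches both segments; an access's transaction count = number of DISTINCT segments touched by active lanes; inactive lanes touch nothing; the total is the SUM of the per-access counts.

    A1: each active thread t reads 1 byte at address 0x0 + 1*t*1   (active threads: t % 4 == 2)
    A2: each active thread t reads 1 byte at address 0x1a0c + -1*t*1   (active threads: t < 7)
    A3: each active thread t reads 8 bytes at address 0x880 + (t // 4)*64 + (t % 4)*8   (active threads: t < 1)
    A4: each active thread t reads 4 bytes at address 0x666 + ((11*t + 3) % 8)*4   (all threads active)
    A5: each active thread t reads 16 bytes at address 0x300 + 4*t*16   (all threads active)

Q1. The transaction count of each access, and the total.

A1: 1 transaction
A2: 1 transaction
A3: 1 transaction
A4: 2 transactions
A5: 4 transactions

Answer: 1,1,1,2,4; total 9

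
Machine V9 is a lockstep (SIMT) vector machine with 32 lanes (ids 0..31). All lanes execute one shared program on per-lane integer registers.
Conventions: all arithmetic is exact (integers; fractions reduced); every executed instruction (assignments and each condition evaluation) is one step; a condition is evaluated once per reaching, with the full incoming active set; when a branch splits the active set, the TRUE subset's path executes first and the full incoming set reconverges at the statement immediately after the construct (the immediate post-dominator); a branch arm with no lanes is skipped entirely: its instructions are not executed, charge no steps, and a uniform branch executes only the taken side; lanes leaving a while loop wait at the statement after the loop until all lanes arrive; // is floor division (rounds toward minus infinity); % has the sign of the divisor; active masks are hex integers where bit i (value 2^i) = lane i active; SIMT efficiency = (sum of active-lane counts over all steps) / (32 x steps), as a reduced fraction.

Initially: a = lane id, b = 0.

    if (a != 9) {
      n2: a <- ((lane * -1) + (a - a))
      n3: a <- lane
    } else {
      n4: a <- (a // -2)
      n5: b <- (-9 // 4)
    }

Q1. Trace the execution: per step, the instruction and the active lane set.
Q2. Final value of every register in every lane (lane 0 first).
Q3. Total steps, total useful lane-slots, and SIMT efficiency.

step 0: eval (a != 9)                0xffffffff
step 1: a <- ((lane * -1) + (a - a)) 0xfffffdff
step 2: a <- lane                    0xfffffdff
step 3: a <- (a // -2)               0x00000200
step 4: b <- (-9 // 4)               0x00000200

Answer: 5 steps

a: 0,1,2,3,4,5,6,7,8,-5,10,11,12,13,14,15,16,17,18,19,20,21,22,23,24,25,26,27,28,29,30,31
b: 0,0,0,0,0,0,0,0,0,-3,0,0,0,0,0,0,0,0,0,0,0,0,0,0,0,0,0,0,0,0,0,0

steps = 5; useful = 96; efficiency = 96/160 = 3/5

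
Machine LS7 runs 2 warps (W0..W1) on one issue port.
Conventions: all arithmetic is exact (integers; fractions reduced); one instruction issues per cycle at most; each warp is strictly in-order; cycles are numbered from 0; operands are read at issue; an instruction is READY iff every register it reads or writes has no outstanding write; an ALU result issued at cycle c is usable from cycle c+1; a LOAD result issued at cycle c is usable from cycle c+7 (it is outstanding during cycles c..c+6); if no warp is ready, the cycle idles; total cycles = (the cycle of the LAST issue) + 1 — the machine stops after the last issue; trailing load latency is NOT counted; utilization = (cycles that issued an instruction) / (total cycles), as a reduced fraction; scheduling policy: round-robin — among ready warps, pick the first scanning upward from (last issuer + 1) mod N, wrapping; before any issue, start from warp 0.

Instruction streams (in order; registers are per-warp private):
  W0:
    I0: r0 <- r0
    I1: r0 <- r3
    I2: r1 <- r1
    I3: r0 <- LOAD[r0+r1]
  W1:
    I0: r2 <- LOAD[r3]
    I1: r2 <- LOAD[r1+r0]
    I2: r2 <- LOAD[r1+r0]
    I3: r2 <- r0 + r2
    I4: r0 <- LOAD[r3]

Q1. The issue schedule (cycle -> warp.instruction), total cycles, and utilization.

cycle 0: W0.I0
cycle 1: W1.I0
cycle 2: W0.I1
cycle 3: W0.I2
cycle 4: W0.I3
cycle 5: idle
cycle 6: idle
cycle 7: idle
cycle 8: W1.I1
cycle 9: idle
cycle 10: idle
cycle 11: idle
cycle 12: idle
cycle 13: idle
cycle 14: idle
cycle 15: W1.I2
cycle 16: idle
cycle 17: idle
cycle 18: idle
cycle 19: idle
cycle 20: idle
cycle 21: idle
cycle 22: W1.I3
cycle 23: W1.I4

Answer: 24 cycles, utilization 3/8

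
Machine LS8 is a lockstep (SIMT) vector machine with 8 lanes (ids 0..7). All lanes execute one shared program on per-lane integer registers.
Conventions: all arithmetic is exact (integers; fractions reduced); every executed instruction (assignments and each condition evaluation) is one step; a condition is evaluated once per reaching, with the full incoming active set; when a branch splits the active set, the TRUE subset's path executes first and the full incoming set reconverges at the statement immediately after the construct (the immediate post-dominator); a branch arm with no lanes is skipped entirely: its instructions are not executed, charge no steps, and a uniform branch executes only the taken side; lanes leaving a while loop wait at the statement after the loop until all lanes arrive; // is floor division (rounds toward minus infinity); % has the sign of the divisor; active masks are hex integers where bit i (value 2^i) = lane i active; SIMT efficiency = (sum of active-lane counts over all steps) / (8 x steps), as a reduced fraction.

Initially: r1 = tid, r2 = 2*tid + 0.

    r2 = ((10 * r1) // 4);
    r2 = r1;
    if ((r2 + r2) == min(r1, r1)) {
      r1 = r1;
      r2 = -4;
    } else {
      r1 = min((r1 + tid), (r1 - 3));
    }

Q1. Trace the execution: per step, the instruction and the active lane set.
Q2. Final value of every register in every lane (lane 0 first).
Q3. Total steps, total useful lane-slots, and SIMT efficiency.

step 0: r2 <- ((10 * r1) // 4)       0xff
step 1: r2 <- r1                     0xff
step 2: eval ((r2 + r2) == min(r1, r1)) 0xff
step 3: r1 <- r1                     0x01
step 4: r2 <- -4                     0x01
step 5: r1 <- min((r1 + tid), (r1 - 3)) 0xfe

Answer: 6 steps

r1: 0,-2,-1,0,1,2,3,4
r2: -4,1,2,3,4,5,6,7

steps = 6; useful = 33; efficiency = 33/48 = 11/16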